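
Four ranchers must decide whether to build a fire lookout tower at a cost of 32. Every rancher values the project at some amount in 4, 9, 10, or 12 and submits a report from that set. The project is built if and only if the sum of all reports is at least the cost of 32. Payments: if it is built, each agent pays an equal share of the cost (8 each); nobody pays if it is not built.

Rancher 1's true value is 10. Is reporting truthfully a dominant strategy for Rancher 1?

No

Consider the case where Rancher 2 reports 4, Rancher 3 reports 4 and Rancher 4 reports 12.
Truthful report 10: project not built, utility 0.
Report 12 instead: project built, pays 8, utility 10 - 8 = 2.
Since 2 > 0, reporting 12 is strictly better here, so truthful reporting is not dominant.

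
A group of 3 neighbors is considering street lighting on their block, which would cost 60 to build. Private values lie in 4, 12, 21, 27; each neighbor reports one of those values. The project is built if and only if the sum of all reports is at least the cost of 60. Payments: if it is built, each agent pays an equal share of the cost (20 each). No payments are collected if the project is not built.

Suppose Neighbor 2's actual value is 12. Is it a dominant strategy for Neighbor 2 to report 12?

No

Consider the case where Neighbor 1 reports 21 and Neighbor 3 reports 27.
Truthful report 12: project built, pays 20, utility 12 - 20 = -8.
Report 4 instead: project not built, utility 0.
Since 0 > -8, reporting 4 is strictly better here, so truthful reporting is not dominant.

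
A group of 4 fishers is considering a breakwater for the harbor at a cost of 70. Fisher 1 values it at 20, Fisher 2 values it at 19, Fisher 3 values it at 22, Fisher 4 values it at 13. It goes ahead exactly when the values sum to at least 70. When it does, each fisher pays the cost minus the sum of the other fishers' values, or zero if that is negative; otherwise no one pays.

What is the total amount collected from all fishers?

Total value 74 ≥ cost 70, so it is built.
Fisher 1: others sum to 54; max(0, 70 - 54) = 16.
Fisher 2: others sum to 55; max(0, 70 - 55) = 15.
Fisher 3: others sum to 52; max(0, 70 - 52) = 18.
Fisher 4: others sum to 61; max(0, 70 - 61) = 9.
Total collected = 16 + 15 + 18 + 9 = 58.

58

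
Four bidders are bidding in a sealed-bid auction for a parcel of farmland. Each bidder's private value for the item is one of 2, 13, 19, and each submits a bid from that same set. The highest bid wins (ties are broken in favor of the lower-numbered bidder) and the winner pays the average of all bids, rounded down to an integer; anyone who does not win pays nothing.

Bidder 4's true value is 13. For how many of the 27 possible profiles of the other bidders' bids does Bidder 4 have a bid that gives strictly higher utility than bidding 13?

6

Others bid (2, 2, 13): truth gives 0; bid 19 gives 4 > 0. Violating.
Others bid (2, 13, 2): truth gives 0; bid 19 gives 4 > 0. Violating.
Others bid (2, 13, 13): truth gives 0; bid 19 gives 2 > 0. Violating.
Others bid (13, 2, 2): truth gives 0; bid 19 gives 4 > 0. Violating.
Others bid (2, 2, 2): truth gives 9; no alternative beats it.
Others bid (2, 2, 19): truth gives 0; no alternative beats it.
(Checking all 27 profiles: 6 have a profitable deviation, 21 do not.)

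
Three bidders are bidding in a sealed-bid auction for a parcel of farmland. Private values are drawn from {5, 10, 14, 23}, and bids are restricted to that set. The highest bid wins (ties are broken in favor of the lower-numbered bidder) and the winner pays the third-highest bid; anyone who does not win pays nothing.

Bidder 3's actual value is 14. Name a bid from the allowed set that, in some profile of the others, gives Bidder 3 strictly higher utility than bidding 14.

23

Suppose Bidder 1 bids 5 and Bidder 2 bids 14.
Bid 14: loses, pays 0, utility 0.
Bid 23: wins, pays 5, utility 14 - 5 = 9.
So bidding 23 beats truth here (9 > 0).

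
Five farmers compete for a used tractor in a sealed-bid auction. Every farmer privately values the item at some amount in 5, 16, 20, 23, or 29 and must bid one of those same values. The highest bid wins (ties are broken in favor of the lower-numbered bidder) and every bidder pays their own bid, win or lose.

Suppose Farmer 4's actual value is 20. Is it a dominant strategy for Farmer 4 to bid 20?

No

Consider the case where Farmer 1 bids 5, Farmer 2 bids 5, Farmer 3 bids 5 and Farmer 5 bids 5.
Truthful bid 20: wins, pays 20, utility 20 - 20 = 0.
Bid 16 instead: wins, pays 16, utility 20 - 16 = 4.
Since 4 > 0, bidding 16 is strictly better here, so truthful bidding is not dominant.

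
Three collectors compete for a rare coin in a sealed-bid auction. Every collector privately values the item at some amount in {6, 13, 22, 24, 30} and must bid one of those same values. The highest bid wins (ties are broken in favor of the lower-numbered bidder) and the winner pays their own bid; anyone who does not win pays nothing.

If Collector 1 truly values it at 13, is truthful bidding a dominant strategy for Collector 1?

Consider the case where Collector 2 bids 6 and Collector 3 bids 6.
Truthful bid 13: wins, pays 13, utility 13 - 13 = 0.
Bid 6 instead: wins, pays 6, utility 13 - 6 = 7.
Since 7 > 0, bidding 6 is strictly better here, so truthful bidding is not dominant.

No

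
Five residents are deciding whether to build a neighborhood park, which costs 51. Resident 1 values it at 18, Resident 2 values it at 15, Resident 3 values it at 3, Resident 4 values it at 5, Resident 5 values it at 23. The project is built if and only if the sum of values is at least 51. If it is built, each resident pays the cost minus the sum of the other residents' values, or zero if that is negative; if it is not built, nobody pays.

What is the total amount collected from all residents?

17

Total value 64 ≥ cost 51, so it is built.
Resident 1: others sum to 46; max(0, 51 - 46) = 5.
Resident 2: others sum to 49; max(0, 51 - 49) = 2.
Resident 3: others sum to 61; max(0, 51 - 61) = 0.
Resident 4: others sum to 59; max(0, 51 - 59) = 0.
Resident 5: others sum to 41; max(0, 51 - 41) = 10.
Total collected = 5 + 2 + 0 + 0 + 10 = 17.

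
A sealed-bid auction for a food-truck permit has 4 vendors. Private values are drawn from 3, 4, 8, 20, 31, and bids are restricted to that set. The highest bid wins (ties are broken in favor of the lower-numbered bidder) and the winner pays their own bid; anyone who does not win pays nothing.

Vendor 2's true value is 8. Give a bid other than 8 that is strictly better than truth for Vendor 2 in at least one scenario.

4

Suppose Vendor 1 bids 3, Vendor 3 bids 3 and Vendor 4 bids 3.
Bid 8: wins, pays 8, utility 8 - 8 = 0.
Bid 4: wins, pays 4, utility 8 - 4 = 4.
So bidding 4 beats truth here (4 > 0).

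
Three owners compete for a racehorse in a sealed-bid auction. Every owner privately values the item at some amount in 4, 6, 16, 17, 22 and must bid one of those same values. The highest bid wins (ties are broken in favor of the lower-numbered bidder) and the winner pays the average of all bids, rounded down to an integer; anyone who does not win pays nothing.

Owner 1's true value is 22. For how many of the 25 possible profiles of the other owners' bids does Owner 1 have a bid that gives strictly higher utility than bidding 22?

Others bid (4, 4): truth gives 12; bid 4 gives 18 > 12. Violating.
Others bid (4, 6): truth gives 12; bid 6 gives 17 > 12. Violating.
Others bid (4, 16): truth gives 8; bid 16 gives 10 > 8. Violating.
Others bid (4, 17): truth gives 8; bid 17 gives 10 > 8. Violating.
Others bid (4, 22): truth gives 6; no alternative beats it.
Others bid (6, 22): truth gives 6; no alternative beats it.
(Checking all 25 profiles: 16 have a profitable deviation, 9 do not.)

16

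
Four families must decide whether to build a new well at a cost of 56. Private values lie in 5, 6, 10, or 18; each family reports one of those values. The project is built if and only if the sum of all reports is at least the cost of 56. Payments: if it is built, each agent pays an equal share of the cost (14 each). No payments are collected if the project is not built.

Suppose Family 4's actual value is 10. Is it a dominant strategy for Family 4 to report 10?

No

Consider the case where Family 1 reports 10, Family 2 reports 18 and Family 3 reports 18.
Truthful report 10: project built, pays 14, utility 10 - 14 = -4.
Report 5 instead: project not built, utility 0.
Since 0 > -4, reporting 5 is strictly better here, so truthful reporting is not dominant.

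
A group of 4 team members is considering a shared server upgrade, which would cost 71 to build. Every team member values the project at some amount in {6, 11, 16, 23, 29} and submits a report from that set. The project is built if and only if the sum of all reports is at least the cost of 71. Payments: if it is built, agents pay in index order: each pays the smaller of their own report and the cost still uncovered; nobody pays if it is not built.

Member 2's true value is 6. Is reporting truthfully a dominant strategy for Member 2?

Check each profile of the others' reports and compare truth against every alternative report.
Others report (6, 29, 29): truth gives 0, best alternative gives -5.
Others report (11, 23, 29): truth gives 0, best alternative gives -5.
Others report (11, 29, 23): truth gives 0, best alternative gives -5.
Others report (11, 29, 29): truth gives 0, best alternative gives -5.
Others report (16, 16, 29): truth gives 0, best alternative gives -5.
Others report (16, 23, 23): truth gives 0, best alternative gives -5.
(Remaining 119 profiles checked similarly; truth is weakly best in each.)
In every case the truthful report is at least as good as any alternative, so it is a dominant strategy.

Yes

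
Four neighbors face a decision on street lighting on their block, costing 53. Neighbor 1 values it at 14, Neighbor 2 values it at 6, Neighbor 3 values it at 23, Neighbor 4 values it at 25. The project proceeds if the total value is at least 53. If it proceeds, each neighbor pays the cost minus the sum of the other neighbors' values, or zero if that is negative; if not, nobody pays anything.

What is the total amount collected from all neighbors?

Total value 68 ≥ cost 53, so it is built.
Neighbor 1: others sum to 54; max(0, 53 - 54) = 0.
Neighbor 2: others sum to 62; max(0, 53 - 62) = 0.
Neighbor 3: others sum to 45; max(0, 53 - 45) = 8.
Neighbor 4: others sum to 43; max(0, 53 - 43) = 10.
Total collected = 0 + 0 + 8 + 10 = 18.

18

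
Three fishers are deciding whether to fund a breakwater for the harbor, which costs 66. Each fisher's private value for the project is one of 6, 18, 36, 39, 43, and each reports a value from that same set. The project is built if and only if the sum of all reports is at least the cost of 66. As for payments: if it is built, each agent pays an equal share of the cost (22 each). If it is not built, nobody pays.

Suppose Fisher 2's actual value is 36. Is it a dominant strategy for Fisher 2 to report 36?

No

Consider the case where Fisher 1 reports 6 and Fisher 3 reports 18.
Truthful report 36: project not built, utility 0.
Report 43 instead: project built, pays 22, utility 36 - 22 = 14.
Since 14 > 0, reporting 43 is strictly better here, so truthful reporting is not dominant.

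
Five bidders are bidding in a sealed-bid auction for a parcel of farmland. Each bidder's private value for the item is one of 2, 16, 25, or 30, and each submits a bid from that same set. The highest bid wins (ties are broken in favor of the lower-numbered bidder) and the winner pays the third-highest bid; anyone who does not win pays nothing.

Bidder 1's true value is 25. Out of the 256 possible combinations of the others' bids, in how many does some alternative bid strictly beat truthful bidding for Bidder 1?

Others bid (2, 2, 2, 30): truth gives 0; bid 30 gives 23 > 0. Violating.
Others bid (2, 2, 16, 30): truth gives 0; bid 30 gives 9 > 0. Violating.
Others bid (2, 2, 30, 2): truth gives 0; bid 30 gives 23 > 0. Violating.
Others bid (2, 2, 30, 16): truth gives 0; bid 30 gives 9 > 0. Violating.
Others bid (2, 2, 2, 2): truth gives 23; no alternative beats it.
Others bid (2, 2, 2, 16): truth gives 23; no alternative beats it.
(Checking all 256 profiles: 32 have a profitable deviation, 224 do not.)

32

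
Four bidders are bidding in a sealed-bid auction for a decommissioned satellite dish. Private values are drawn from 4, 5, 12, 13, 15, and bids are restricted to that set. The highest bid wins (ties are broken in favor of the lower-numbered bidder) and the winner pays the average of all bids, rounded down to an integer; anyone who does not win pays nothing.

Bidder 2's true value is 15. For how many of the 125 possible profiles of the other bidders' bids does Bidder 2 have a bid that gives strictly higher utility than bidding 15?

38

Others bid (4, 4, 4): truth gives 9; bid 5 gives 11 > 9. Violating.
Others bid (4, 4, 5): truth gives 8; bid 5 gives 11 > 8. Violating.
Others bid (4, 4, 13): truth gives 6; bid 13 gives 7 > 6. Violating.
Others bid (4, 5, 4): truth gives 8; bid 5 gives 11 > 8. Violating.
Others bid (4, 4, 12): truth gives 7; no alternative beats it.
Others bid (4, 4, 15): truth gives 6; no alternative beats it.
(Checking all 125 profiles: 38 have a profitable deviation, 87 do not.)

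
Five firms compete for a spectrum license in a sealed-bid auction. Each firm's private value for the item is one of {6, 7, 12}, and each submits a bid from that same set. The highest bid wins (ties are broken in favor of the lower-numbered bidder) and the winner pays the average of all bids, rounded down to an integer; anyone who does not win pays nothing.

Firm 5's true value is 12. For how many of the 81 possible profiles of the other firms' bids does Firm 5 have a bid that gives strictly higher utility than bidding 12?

Others bid (6, 6, 6, 6): truth gives 5; bid 7 gives 6 > 5. Violating.
Others bid (6, 6, 6, 7): truth gives 5; no alternative beats it.
Others bid (6, 6, 6, 12): truth gives 0; no alternative beats it.
(Checking all 81 profiles: 1 has a profitable deviation, 80 do not.)

1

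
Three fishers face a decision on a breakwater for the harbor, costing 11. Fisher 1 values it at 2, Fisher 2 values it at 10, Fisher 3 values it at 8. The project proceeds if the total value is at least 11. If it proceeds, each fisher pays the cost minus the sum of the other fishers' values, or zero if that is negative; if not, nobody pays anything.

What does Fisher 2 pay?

1

Total value 20 ≥ cost 11, so the project is built.
The other fishers' values sum to 10.
Cost minus that sum is 11 - 10 = 1.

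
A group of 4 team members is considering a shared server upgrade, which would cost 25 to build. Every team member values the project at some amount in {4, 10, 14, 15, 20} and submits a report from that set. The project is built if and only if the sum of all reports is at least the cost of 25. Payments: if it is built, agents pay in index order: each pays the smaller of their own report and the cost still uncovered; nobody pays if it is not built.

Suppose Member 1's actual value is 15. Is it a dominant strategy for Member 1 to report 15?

Consider the case where Member 2 reports 4, Member 3 reports 4 and Member 4 reports 4.
Truthful report 15: project built, pays 15, utility 15 - 15 = 0.
Report 14 instead: project built, pays 14, utility 15 - 14 = 1.
Since 1 > 0, reporting 14 is strictly better here, so truthful reporting is not dominant.

No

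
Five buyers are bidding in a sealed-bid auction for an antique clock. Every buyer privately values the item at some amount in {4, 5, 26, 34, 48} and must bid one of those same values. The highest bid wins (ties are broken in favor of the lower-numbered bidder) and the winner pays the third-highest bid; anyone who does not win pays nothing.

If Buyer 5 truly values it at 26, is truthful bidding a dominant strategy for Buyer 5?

Consider the case where Buyer 1 bids 4, Buyer 2 bids 4, Buyer 3 bids 4 and Buyer 4 bids 26.
Truthful bid 26: loses, pays 0, utility 0.
Bid 34 instead: wins, pays 4, utility 26 - 4 = 22.
Since 22 > 0, bidding 34 is strictly better here, so truthful bidding is not dominant.

No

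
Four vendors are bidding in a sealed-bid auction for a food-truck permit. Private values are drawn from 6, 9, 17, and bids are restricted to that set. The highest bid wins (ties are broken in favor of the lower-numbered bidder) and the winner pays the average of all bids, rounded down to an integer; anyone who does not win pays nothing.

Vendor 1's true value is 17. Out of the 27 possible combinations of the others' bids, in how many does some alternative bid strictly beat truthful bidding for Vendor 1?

Others bid (6, 6, 6): truth gives 9; bid 6 gives 11 > 9. Violating.
Others bid (6, 6, 9): truth gives 8; bid 9 gives 10 > 8. Violating.
Others bid (6, 9, 6): truth gives 8; bid 9 gives 10 > 8. Violating.
Others bid (6, 9, 9): truth gives 7; bid 9 gives 9 > 7. Violating.
Others bid (6, 6, 17): truth gives 6; no alternative beats it.
Others bid (6, 9, 17): truth gives 5; no alternative beats it.
(Checking all 27 profiles: 8 have a profitable deviation, 19 do not.)

8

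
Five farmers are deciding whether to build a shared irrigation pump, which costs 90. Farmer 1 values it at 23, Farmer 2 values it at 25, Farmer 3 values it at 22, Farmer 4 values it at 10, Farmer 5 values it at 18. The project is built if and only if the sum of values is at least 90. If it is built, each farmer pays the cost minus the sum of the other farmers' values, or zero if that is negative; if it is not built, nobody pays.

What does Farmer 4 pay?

2

Total value 98 ≥ cost 90, so the project is built.
The other farmers' values sum to 88.
Cost minus that sum is 90 - 88 = 2.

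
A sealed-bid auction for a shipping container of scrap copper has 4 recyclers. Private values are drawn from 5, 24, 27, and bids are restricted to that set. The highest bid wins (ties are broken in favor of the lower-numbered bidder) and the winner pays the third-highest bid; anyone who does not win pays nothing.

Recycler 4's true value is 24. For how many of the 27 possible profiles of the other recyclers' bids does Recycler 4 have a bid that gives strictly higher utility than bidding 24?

Others bid (5, 5, 24): truth gives 0; bid 27 gives 19 > 0. Violating.
Others bid (5, 24, 5): truth gives 0; bid 27 gives 19 > 0. Violating.
Others bid (24, 5, 5): truth gives 0; bid 27 gives 19 > 0. Violating.
Others bid (5, 5, 5): truth gives 19; no alternative beats it.
Others bid (5, 5, 27): truth gives 0; no alternative beats it.
(Checking all 27 profiles: 3 have a profitable deviation, 24 do not.)

3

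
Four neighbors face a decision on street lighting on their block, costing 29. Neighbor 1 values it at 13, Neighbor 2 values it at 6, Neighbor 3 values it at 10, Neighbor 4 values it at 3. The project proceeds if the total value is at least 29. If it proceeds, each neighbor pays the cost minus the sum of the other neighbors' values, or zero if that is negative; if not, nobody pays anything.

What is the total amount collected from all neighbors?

Total value 32 ≥ cost 29, so it is built.
Neighbor 1: others sum to 19; max(0, 29 - 19) = 10.
Neighbor 2: others sum to 26; max(0, 29 - 26) = 3.
Neighbor 3: others sum to 22; max(0, 29 - 22) = 7.
Neighbor 4: others sum to 29; max(0, 29 - 29) = 0.
Total collected = 10 + 3 + 7 + 0 = 20.

20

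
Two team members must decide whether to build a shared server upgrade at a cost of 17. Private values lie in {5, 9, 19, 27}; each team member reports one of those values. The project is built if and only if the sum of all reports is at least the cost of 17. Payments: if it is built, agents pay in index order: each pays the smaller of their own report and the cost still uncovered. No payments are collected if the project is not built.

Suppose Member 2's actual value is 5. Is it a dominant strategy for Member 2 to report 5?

Check each profile of the others' reports and compare truth against every alternative report.
Others report (9): truth gives 0, best alternative gives -3.
Others report (19): truth gives 5, best alternative gives 5.
Others report (27): truth gives 5, best alternative gives 5.
Others report (5): truth gives 0, best alternative gives 0.
In every case the truthful report is at least as good as any alternative, so it is a dominant strategy.

Yes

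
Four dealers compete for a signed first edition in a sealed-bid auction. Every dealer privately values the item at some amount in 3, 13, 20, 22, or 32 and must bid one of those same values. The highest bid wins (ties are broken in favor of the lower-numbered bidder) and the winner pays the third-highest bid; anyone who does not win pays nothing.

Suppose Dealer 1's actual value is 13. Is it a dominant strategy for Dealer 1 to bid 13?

Consider the case where Dealer 2 bids 3, Dealer 3 bids 3 and Dealer 4 bids 20.
Truthful bid 13: loses, pays 0, utility 0.
Bid 20 instead: wins, pays 3, utility 13 - 3 = 10.
Since 10 > 0, bidding 20 is strictly better here, so truthful bidding is not dominant.

No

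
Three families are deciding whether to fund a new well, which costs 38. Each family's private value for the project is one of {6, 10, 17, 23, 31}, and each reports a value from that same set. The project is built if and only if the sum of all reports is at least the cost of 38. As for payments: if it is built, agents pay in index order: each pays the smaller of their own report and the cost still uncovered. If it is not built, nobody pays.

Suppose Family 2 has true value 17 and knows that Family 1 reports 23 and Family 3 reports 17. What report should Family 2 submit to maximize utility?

6

Report 6: project built, pays 6, utility 17 - 6 = 11.
Report 10: project built, pays 10, utility 17 - 10 = 7.
Report 17: project built, pays 15, utility 17 - 15 = 2.
Report 23: project built, pays 15, utility 17 - 15 = 2.
Report 31: project built, pays 15, utility 17 - 15 = 2.
The best choice is 6 with utility 11.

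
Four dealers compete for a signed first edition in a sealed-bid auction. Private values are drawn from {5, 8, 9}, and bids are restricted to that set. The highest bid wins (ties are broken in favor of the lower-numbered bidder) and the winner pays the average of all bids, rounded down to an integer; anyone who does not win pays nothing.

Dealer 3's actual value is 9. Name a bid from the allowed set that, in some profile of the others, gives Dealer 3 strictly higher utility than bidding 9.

Suppose Dealer 1 bids 5, Dealer 2 bids 5 and Dealer 4 bids 5.
Bid 9: wins, pays 6, utility 9 - 6 = 3.
Bid 8: wins, pays 5, utility 9 - 5 = 4.
So bidding 8 beats truth here (4 > 3).

8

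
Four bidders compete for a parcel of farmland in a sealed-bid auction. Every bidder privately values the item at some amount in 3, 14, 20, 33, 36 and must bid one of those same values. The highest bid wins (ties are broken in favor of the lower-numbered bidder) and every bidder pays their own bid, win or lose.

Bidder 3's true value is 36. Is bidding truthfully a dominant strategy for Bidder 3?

No

Consider the case where Bidder 1 bids 3, Bidder 2 bids 3 and Bidder 4 bids 3.
Truthful bid 36: wins, pays 36, utility 36 - 36 = 0.
Bid 14 instead: wins, pays 14, utility 36 - 14 = 22.
Since 22 > 0, bidding 14 is strictly better here, so truthful bidding is not dominant.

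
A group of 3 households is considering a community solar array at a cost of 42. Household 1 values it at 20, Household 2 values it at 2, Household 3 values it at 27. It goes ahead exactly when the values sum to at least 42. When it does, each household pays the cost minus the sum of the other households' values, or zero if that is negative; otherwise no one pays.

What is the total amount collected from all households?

33

Total value 49 ≥ cost 42, so it is built.
Household 1: others sum to 29; max(0, 42 - 29) = 13.
Household 2: others sum to 47; max(0, 42 - 47) = 0.
Household 3: others sum to 22; max(0, 42 - 22) = 20.
Total collected = 13 + 0 + 20 = 33.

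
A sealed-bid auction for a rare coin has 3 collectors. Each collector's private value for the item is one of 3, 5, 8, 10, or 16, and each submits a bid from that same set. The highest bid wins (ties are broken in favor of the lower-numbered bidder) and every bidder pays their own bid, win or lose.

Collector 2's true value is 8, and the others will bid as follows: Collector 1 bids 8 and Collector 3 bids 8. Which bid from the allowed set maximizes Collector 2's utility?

Bid 3: loses but pays 3, utility -3.
Bid 5: loses but pays 5, utility -5.
Bid 8: loses but pays 8, utility -8.
Bid 10: wins, pays 10, utility 8 - 10 = -2.
Bid 16: wins, pays 16, utility 8 - 16 = -8.
The best choice is 10 with utility -2.

10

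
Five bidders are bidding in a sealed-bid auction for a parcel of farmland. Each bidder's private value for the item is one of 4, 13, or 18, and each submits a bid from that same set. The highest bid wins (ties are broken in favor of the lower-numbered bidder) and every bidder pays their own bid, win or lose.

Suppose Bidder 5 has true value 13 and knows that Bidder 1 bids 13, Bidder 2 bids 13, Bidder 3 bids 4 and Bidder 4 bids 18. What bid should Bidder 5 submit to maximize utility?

Bid 4: loses but pays 4, utility -4.
Bid 13: loses but pays 13, utility -13.
Bid 18: loses but pays 18, utility -18.
The best choice is 4 with utility -4.

4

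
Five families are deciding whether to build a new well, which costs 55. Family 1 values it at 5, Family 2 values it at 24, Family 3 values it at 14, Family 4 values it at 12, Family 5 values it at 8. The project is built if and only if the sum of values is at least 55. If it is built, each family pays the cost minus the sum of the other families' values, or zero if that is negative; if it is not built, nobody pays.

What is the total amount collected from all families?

Total value 63 ≥ cost 55, so it is built.
Family 1: others sum to 58; max(0, 55 - 58) = 0.
Family 2: others sum to 39; max(0, 55 - 39) = 16.
Family 3: others sum to 49; max(0, 55 - 49) = 6.
Family 4: others sum to 51; max(0, 55 - 51) = 4.
Family 5: others sum to 55; max(0, 55 - 55) = 0.
Total collected = 0 + 16 + 6 + 4 + 0 = 26.

26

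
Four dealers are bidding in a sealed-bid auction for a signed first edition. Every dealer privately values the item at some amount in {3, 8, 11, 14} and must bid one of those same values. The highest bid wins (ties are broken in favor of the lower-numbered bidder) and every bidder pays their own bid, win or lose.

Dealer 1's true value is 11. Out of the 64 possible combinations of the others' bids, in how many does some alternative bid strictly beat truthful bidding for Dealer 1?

45

Others bid (3, 3, 3): truth gives 0; bid 3 gives 8 > 0. Violating.
Others bid (3, 3, 8): truth gives 0; bid 8 gives 3 > 0. Violating.
Others bid (3, 3, 14): truth gives -11; bid 3 gives -3 > -11. Violating.
Others bid (3, 8, 3): truth gives 0; bid 8 gives 3 > 0. Violating.
Others bid (3, 3, 11): truth gives 0; no alternative beats it.
Others bid (3, 8, 11): truth gives 0; no alternative beats it.
(Checking all 64 profiles: 45 have a profitable deviation, 19 do not.)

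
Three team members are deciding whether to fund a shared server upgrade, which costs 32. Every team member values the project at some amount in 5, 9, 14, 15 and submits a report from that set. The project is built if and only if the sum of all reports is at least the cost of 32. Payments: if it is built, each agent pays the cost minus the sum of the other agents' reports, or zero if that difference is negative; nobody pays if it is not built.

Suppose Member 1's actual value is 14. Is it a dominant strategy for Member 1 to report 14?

Yes

Check each profile of the others' reports and compare truth against every alternative report.
Others report (15, 15): truth gives 12, best alternative gives 12.
Others report (14, 15): truth gives 11, best alternative gives 11.
Others report (15, 14): truth gives 11, best alternative gives 11.
Others report (14, 14): truth gives 10, best alternative gives 10.
Others report (9, 15): truth gives 6, best alternative gives 6.
Others report (15, 9): truth gives 6, best alternative gives 6.
(Remaining 10 profiles checked similarly; truth is weakly best in each.)
In every case the truthful report is at least as good as any alternative, so it is a dominant strategy.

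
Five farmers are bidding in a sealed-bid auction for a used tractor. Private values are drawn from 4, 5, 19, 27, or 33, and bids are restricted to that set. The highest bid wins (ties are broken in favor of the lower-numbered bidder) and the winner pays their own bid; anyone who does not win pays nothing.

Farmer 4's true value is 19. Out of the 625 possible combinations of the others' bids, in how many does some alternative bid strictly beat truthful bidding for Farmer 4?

2

Others bid (4, 4, 4, 4): truth gives 0; bid 5 gives 14 > 0. Violating.
Others bid (4, 4, 4, 5): truth gives 0; bid 5 gives 14 > 0. Violating.
Others bid (4, 4, 4, 19): truth gives 0; no alternative beats it.
Others bid (4, 4, 4, 27): truth gives 0; no alternative beats it.
(Checking all 625 profiles: 2 have a profitable deviation, 623 do not.)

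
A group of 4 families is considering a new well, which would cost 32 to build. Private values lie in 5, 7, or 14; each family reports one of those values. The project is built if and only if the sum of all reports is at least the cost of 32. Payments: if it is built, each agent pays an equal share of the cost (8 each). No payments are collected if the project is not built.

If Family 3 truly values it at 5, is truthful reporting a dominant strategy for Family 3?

Check each profile of the others' reports and compare truth against every alternative report.
Others report (5, 7, 14): truth gives 0, best alternative gives -3.
Others report (5, 14, 7): truth gives 0, best alternative gives -3.
Others report (7, 5, 14): truth gives 0, best alternative gives -3.
Others report (7, 14, 5): truth gives 0, best alternative gives -3.
Others report (14, 5, 7): truth gives 0, best alternative gives -3.
Others report (14, 7, 5): truth gives 0, best alternative gives -3.
(Remaining 21 profiles checked similarly; truth is weakly best in each.)
In every case the truthful report is at least as good as any alternative, so it is a dominant strategy.

Yes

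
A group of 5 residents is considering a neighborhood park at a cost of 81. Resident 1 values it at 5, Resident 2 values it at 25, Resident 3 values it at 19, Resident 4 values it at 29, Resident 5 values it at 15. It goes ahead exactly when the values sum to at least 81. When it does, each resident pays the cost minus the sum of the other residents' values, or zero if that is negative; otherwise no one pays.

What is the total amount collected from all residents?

Total value 93 ≥ cost 81, so it is built.
Resident 1: others sum to 88; max(0, 81 - 88) = 0.
Resident 2: others sum to 68; max(0, 81 - 68) = 13.
Resident 3: others sum to 74; max(0, 81 - 74) = 7.
Resident 4: others sum to 64; max(0, 81 - 64) = 17.
Resident 5: others sum to 78; max(0, 81 - 78) = 3.
Total collected = 0 + 13 + 7 + 17 + 3 = 40.

40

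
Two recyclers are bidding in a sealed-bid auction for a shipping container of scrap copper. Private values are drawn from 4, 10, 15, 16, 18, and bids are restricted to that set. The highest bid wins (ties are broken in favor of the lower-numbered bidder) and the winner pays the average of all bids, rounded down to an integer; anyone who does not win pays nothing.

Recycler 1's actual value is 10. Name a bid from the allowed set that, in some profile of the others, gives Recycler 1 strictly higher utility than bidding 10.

Suppose Recycler 2 bids 4.
Bid 10: wins, pays 7, utility 10 - 7 = 3.
Bid 4: wins, pays 4, utility 10 - 4 = 6.
So bidding 4 beats truth here (6 > 3).

4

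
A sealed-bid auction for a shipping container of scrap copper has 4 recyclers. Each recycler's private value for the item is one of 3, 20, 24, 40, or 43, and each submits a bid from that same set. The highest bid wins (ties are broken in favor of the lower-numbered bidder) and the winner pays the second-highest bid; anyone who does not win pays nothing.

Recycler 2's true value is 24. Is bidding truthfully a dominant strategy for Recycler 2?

Check each profile of the others' bids and compare truth against every alternative bid.
Others bid (3, 3, 3): truth gives 21, best alternative gives 21.
Others bid (3, 3, 20): truth gives 4, best alternative gives 4.
Others bid (3, 20, 3): truth gives 4, best alternative gives 4.
Others bid (3, 20, 20): truth gives 4, best alternative gives 4.
Others bid (20, 3, 3): truth gives 4, best alternative gives 4.
Others bid (20, 3, 20): truth gives 4, best alternative gives 4.
(Remaining 119 profiles checked similarly; truth is weakly best in each.)
In every case the truthful bid is at least as good as any alternative, so it is a dominant strategy.

Yes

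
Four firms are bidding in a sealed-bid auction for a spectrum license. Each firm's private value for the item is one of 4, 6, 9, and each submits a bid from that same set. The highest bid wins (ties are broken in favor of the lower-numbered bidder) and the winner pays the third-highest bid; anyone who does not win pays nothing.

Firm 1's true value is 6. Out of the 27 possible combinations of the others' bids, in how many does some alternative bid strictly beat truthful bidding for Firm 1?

3

Others bid (4, 4, 9): truth gives 0; bid 9 gives 2 > 0. Violating.
Others bid (4, 9, 4): truth gives 0; bid 9 gives 2 > 0. Violating.
Others bid (9, 4, 4): truth gives 0; bid 9 gives 2 > 0. Violating.
Others bid (4, 4, 4): truth gives 2; no alternative beats it.
Others bid (4, 4, 6): truth gives 2; no alternative beats it.
(Checking all 27 profiles: 3 have a profitable deviation, 24 do not.)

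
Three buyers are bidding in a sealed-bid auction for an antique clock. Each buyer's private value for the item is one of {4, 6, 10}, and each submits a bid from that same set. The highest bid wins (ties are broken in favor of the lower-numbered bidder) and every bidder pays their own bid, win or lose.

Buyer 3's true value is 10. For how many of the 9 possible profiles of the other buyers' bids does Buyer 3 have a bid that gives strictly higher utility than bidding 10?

Others bid (4, 4): truth gives 0; bid 6 gives 4 > 0. Violating.
Others bid (4, 10): truth gives -10; bid 4 gives -4 > -10. Violating.
Others bid (6, 10): truth gives -10; bid 4 gives -4 > -10. Violating.
Others bid (10, 4): truth gives -10; bid 4 gives -4 > -10. Violating.
Others bid (4, 6): truth gives 0; no alternative beats it.
Others bid (6, 4): truth gives 0; no alternative beats it.
(Checking all 9 profiles: 6 have a profitable deviation, 3 do not.)

6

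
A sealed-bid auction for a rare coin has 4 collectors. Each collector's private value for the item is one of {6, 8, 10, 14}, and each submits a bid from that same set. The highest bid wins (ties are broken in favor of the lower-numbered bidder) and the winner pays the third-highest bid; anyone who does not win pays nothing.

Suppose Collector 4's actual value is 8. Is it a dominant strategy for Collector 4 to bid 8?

No

Consider the case where Collector 1 bids 6, Collector 2 bids 6 and Collector 3 bids 8.
Truthful bid 8: loses, pays 0, utility 0.
Bid 10 instead: wins, pays 6, utility 8 - 6 = 2.
Since 2 > 0, bidding 10 is strictly better here, so truthful bidding is not dominant.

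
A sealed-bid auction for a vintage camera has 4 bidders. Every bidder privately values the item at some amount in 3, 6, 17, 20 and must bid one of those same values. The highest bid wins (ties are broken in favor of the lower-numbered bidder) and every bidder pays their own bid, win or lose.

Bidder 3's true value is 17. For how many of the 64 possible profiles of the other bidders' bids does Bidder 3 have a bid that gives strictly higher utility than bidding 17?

Others bid (3, 3, 3): truth gives 0; bid 6 gives 11 > 0. Violating.
Others bid (3, 3, 6): truth gives 0; bid 6 gives 11 > 0. Violating.
Others bid (3, 3, 20): truth gives -17; bid 3 gives -3 > -17. Violating.
Others bid (3, 6, 20): truth gives -17; bid 3 gives -3 > -17. Violating.
Others bid (3, 3, 17): truth gives 0; no alternative beats it.
Others bid (3, 6, 3): truth gives 0; no alternative beats it.
(Checking all 64 profiles: 54 have a profitable deviation, 10 do not.)

54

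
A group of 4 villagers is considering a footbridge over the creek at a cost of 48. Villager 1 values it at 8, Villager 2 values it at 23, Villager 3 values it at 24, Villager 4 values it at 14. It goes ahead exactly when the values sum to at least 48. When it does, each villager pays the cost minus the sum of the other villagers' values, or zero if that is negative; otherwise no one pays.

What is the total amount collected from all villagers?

Total value 69 ≥ cost 48, so it is built.
Villager 1: others sum to 61; max(0, 48 - 61) = 0.
Villager 2: others sum to 46; max(0, 48 - 46) = 2.
Villager 3: others sum to 45; max(0, 48 - 45) = 3.
Villager 4: others sum to 55; max(0, 48 - 55) = 0.
Total collected = 0 + 2 + 3 + 0 = 5.

5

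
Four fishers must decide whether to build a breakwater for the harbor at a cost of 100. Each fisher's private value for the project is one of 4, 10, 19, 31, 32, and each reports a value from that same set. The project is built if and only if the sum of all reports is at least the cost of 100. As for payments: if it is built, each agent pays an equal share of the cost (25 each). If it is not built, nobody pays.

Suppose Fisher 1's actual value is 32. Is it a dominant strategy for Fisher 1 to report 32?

Yes

Check each profile of the others' reports and compare truth against every alternative report.
Others report (4, 32, 32): truth gives 7, best alternative gives 0.
Others report (32, 4, 32): truth gives 7, best alternative gives 0.
Others report (32, 32, 4): truth gives 7, best alternative gives 0.
Others report (10, 31, 31): truth gives 7, best alternative gives 7.
Others report (10, 31, 32): truth gives 7, best alternative gives 7.
Others report (10, 32, 31): truth gives 7, best alternative gives 7.
(Remaining 119 profiles checked similarly; truth is weakly best in each.)
In every case the truthful report is at least as good as any alternative, so it is a dominant strategy.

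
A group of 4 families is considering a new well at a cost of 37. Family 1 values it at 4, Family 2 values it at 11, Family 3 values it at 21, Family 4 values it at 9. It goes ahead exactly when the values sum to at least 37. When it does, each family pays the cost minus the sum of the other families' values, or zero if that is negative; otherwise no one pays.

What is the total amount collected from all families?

17

Total value 45 ≥ cost 37, so it is built.
Family 1: others sum to 41; max(0, 37 - 41) = 0.
Family 2: others sum to 34; max(0, 37 - 34) = 3.
Family 3: others sum to 24; max(0, 37 - 24) = 13.
Family 4: others sum to 36; max(0, 37 - 36) = 1.
Total collected = 0 + 3 + 13 + 1 = 17.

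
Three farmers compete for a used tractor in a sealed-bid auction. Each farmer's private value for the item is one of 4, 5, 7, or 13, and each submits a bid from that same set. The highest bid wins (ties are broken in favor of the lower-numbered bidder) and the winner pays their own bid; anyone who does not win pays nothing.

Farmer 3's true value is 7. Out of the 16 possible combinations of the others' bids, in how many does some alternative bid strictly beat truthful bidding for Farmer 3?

Others bid (4, 4): truth gives 0; bid 5 gives 2 > 0. Violating.
Others bid (4, 5): truth gives 0; no alternative beats it.
Others bid (4, 7): truth gives 0; no alternative beats it.
(Checking all 16 profiles: 1 has a profitable deviation, 15 do not.)

1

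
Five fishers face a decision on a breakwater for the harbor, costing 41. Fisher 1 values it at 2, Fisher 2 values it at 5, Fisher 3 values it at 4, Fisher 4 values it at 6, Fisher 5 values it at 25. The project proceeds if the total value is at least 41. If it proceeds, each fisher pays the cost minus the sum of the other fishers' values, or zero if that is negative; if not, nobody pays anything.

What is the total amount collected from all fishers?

Total value 42 ≥ cost 41, so it is built.
Fisher 1: others sum to 40; max(0, 41 - 40) = 1.
Fisher 2: others sum to 37; max(0, 41 - 37) = 4.
Fisher 3: others sum to 38; max(0, 41 - 38) = 3.
Fisher 4: others sum to 36; max(0, 41 - 36) = 5.
Fisher 5: others sum to 17; max(0, 41 - 17) = 24.
Total collected = 1 + 4 + 3 + 5 + 24 = 37.

37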